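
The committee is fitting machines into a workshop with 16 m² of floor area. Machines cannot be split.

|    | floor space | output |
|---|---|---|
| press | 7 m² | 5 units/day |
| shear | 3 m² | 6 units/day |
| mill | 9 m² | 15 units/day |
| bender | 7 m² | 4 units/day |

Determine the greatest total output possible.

21

press + mill: floor space 7 + 9 = 16 ≤ 16, output 5 + 15 = 20.
mill + bender: floor space 9 + 7 = 16 ≤ 16, output 15 + 4 = 19.
shear + mill: floor space 3 + 9 = 12 ≤ 16, output 6 + 15 = 21.
Best is shear and mill with total output 21.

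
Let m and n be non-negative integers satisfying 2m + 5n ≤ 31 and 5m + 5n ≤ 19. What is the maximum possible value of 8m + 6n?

24

(m,n)=(3,0) is feasible, giving 24.
(m,n)=(2,1) is feasible, giving 22.
(m,n)=(2,0) is feasible, giving 16.
The best lattice point is (3,0), giving 24.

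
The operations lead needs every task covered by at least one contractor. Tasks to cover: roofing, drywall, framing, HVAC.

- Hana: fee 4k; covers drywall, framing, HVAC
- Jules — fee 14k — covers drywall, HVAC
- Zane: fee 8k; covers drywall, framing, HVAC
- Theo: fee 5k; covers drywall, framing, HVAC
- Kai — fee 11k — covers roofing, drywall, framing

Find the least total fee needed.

This is an integer covering problem.
Choose Hana and Kai: together they cover roofing, drywall, framing, HVAC — every task.
Total fee: 4 + 11 = 15.
No cover costs less than 15.

15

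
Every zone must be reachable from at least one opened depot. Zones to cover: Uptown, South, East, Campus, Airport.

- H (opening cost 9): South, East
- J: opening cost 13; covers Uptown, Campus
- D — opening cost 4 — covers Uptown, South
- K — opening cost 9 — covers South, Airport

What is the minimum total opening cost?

The greedy cost-per-new-zone heuristic would pick D, H, K, and J for 35, but a cheaper cover exists.
Choose H, J, and K: together they cover Uptown, South, East, Campus, Airport — every zone.
Total opening cost: 9 + 13 + 9 = 31.
No cover costs less than 31.

31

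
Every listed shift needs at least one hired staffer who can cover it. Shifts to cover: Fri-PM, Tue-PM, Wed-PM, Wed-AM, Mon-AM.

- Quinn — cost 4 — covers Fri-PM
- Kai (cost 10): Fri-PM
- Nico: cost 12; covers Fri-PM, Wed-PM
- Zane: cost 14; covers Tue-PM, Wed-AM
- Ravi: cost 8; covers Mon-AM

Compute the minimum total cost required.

34

The greedy cost-per-new-shift heuristic would pick Quinn, Zane, Ravi, and Nico for 38, but a cheaper cover exists.
Choose Nico, Zane, and Ravi: together they cover Fri-PM, Tue-PM, Wed-PM, Wed-AM, Mon-AM — every shift.
Total cost: 12 + 14 + 8 = 34.
No cover costs less than 34.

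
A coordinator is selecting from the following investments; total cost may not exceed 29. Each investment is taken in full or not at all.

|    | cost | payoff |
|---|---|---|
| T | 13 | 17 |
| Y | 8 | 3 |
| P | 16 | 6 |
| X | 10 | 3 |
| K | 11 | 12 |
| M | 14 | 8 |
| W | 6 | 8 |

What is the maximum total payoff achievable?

Take T and K: cost 13 + 11 = 24 ≤ 29, payoff 17 + 12 = 29.
No other feasible combination does better.

29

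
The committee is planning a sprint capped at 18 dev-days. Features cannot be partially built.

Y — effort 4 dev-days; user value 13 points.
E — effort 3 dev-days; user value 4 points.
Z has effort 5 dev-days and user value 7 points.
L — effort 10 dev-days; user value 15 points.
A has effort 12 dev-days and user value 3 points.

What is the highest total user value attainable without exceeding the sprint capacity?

32

This is an integer program with binary decision variables.
Allowing fractional choices, the relaxed optimum would be about 33.6, but features are indivisible.
Y + L: effort 4 + 10 = 14 ≤ 18, user value 13 + 15 = 28.
Y + E + L: effort 4 + 3 + 10 = 17 ≤ 18, user value 13 + 4 + 15 = 32.
Best is Y, E, and L with total user value 32.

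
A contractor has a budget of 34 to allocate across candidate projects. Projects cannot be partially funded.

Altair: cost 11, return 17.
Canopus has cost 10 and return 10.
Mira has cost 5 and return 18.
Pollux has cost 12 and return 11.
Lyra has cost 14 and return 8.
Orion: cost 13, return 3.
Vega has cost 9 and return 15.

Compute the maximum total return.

Allowing fractional choices, the relaxed optimum would be about 59.0, but projects are indivisible.
Altair + Mira + Vega: cost 11 + 5 + 9 = 25 ≤ 34, return 17 + 18 + 15 = 50.
Altair + Canopus + Mira: cost 11 + 10 + 5 = 26 ≤ 34, return 17 + 10 + 18 = 45.
Altair + Mira + Pollux: cost 11 + 5 + 12 = 28 ≤ 34, return 17 + 18 + 11 = 46.
Best is Altair, Mira, and Vega with total return 50.

50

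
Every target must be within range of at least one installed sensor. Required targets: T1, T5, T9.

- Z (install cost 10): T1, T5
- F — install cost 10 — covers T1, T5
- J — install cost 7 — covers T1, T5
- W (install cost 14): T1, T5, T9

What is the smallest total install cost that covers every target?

14

The greedy cost-per-new-target heuristic would pick J and W for 21, but a cheaper cover exists.
W alone covers T1, T5, T9 — every target.
Total install cost: 14.
No cover costs less than 14.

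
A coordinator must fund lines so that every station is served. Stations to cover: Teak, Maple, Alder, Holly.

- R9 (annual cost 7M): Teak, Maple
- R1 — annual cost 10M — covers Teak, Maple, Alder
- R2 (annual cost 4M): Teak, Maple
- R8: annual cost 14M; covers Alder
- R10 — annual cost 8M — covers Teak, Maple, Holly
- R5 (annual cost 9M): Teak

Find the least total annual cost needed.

18

The greedy cost-per-new-station heuristic would pick R2, R10, and R1 for 22, but a cheaper cover exists.
Choose R1 and R10: together they cover Teak, Maple, Alder, Holly — every station.
Total annual cost: 10 + 8 = 18.
No cover costs less than 18.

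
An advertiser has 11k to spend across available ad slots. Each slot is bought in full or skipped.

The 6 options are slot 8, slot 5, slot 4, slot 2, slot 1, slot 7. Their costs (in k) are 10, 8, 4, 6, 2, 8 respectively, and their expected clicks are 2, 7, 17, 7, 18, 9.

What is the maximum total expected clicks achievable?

Take slot 4 and slot 1: cost 4 + 2 = 6 ≤ 11, expected clicks 17 + 18 = 35.
No other feasible combination does better.

35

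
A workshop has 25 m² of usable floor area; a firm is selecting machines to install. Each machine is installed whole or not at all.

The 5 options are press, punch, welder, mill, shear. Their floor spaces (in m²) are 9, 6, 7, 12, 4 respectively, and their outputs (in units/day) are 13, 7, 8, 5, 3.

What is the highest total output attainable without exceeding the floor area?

28

Take press, punch, and welder: floor space 9 + 6 + 7 = 22 ≤ 25, output 13 + 7 + 8 = 28.
No other feasible combination does better.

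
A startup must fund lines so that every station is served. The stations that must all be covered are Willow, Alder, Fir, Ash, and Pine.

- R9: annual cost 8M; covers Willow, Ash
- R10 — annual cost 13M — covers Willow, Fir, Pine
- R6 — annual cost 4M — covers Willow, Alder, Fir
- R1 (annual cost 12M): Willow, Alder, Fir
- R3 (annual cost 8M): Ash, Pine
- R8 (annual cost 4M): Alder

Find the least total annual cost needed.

12

This is a weighted set-cover instance.
Choose R6 and R3: together they cover Willow, Alder, Fir, Ash, Pine — every station.
Total annual cost: 4 + 8 = 12.
No cover costs less than 12.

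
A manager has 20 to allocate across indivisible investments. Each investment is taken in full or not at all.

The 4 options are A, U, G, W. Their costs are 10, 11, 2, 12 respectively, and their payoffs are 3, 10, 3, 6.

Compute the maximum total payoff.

13

Allowing fractional choices, the relaxed optimum would be about 16.5, but investments are indivisible.
U: cost 11 ≤ 20, payoff 10.
U + G: cost 11 + 2 = 13 ≤ 20, payoff 10 + 3 = 13.
G + W: cost 2 + 12 = 14 ≤ 20, payoff 3 + 6 = 9.
Best is U and G with total payoff 13.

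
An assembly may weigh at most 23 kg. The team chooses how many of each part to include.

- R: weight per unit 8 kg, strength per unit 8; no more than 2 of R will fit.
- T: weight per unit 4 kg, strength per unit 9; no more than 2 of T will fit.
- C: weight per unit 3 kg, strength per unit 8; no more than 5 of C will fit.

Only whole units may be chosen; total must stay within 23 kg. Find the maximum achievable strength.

58

C has the best ratio (8/3); taking only C gives at most 5×8 = 40 (stopped by the supply cap of 5).
Mixing does better — 2×T and 5×C: weight 23 ≤ 23, strength 2·9 + 5·8 = 58.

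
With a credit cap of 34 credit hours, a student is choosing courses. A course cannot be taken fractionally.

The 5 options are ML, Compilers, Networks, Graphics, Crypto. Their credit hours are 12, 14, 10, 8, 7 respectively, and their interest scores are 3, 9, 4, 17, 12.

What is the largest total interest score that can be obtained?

This is a 0-1 knapsack instance.
Allowing fractional choices, the relaxed optimum would be about 40.0, but courses are indivisible.
Compilers + Graphics + Crypto: credit hours 14 + 8 + 7 = 29 ≤ 34, interest score 9 + 17 + 12 = 38.
Networks + Graphics + Crypto: credit hours 10 + 8 + 7 = 25 ≤ 34, interest score 4 + 17 + 12 = 33.
Best is Compilers, Graphics, and Crypto with total interest score 38.

38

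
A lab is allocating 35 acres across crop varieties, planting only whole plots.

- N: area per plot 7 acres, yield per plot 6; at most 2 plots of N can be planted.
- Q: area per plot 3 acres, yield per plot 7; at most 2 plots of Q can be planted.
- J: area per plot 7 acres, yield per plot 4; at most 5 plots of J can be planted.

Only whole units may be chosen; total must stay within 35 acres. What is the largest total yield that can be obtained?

34

Take 2×N, 2×Q, and 2×J: area 34 ≤ 35, yield 2·6 + 2·7 + 2·4 = 34.
Q has the best ratio (7/3) and is taken to its limit of 2; remaining capacity is filled optimally with the others.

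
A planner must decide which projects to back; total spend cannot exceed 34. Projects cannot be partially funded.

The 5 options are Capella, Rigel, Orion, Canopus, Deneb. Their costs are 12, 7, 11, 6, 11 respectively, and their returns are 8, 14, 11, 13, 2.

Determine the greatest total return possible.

38

Allowing fractional choices, the relaxed optimum would be about 44.7, but projects are indivisible.
Rigel + Orion + Canopus: cost 7 + 11 + 6 = 24 ≤ 34, return 14 + 11 + 13 = 38.
Capella + Rigel + Canopus: cost 12 + 7 + 6 = 25 ≤ 34, return 8 + 14 + 13 = 35.
Best is Rigel, Orion, and Canopus with total return 38.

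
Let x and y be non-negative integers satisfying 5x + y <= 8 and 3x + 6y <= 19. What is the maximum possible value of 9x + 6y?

Relaxing integrality, the LP optimum is 25.44 at (x,y) = (1.07, 2.63), which is not an integer point.
(x,y)=(1,2) is feasible, giving 21.
(x,y)=(0,3) is feasible, giving 18.
(x,y)=(1,1) is feasible, giving 15.
The best lattice point is (1,2), giving 21.

21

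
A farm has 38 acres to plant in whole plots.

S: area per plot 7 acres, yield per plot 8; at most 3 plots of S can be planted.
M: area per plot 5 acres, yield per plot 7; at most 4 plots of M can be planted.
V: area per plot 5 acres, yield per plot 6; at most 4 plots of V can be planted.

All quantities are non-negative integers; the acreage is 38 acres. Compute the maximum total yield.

M has the best ratio (7/5); taking only M gives at most 4×7 = 28 (stopped by the supply cap of 4).
Mixing does better — 1×S, 4×M, and 2×V: area 37 ≤ 38, yield 1·8 + 4·7 + 2·6 = 48.

48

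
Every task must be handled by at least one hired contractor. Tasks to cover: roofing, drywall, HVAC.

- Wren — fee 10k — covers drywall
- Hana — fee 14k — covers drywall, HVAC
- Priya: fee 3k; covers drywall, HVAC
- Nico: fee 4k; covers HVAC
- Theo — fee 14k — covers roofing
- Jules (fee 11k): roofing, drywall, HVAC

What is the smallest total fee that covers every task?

11

The greedy cost-per-new-task heuristic would pick Priya and Jules for 14, but a cheaper cover exists.
Jules alone covers roofing, drywall, HVAC — every task.
Total fee: 11.
No cover costs less than 11.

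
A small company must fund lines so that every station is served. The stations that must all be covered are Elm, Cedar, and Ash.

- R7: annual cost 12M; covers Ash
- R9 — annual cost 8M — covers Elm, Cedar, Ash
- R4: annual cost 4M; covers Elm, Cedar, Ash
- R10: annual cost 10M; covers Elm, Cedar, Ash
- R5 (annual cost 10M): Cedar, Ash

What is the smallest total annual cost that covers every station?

4

R4 alone covers Elm, Cedar, Ash — every station.
Total annual cost: 4.
No cover costs less than 4.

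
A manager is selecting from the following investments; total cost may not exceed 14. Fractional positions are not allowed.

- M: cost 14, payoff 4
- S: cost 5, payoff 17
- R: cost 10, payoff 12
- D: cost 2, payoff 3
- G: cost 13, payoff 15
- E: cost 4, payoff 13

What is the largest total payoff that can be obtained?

Allowing fractional choices, the relaxed optimum would be about 36.6, but investments are indivisible.
R + E: cost 10 + 4 = 14 ≤ 14, payoff 12 + 13 = 25.
S + D + E: cost 5 + 2 + 4 = 11 ≤ 14, payoff 17 + 3 + 13 = 33.
S + E: cost 5 + 4 = 9 ≤ 14, payoff 17 + 13 = 30.
Best is S, D, and E with total payoff 33.

33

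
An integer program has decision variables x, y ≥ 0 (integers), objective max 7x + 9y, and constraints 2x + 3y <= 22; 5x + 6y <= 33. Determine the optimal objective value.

The continuous relaxation peaks at (0, 5.5) with value 49.50; rounding to a feasible lattice point costs some objective.
(x,y)=(3,3): 2·3+3·3=15≤22, 5·3+6·3=33≤33, objective 48.
(x,y)=(4,2): 2·4+3·2=14≤22, 5·4+6·2=32≤33, objective 46.
The best lattice point is (3,3), giving 48.

48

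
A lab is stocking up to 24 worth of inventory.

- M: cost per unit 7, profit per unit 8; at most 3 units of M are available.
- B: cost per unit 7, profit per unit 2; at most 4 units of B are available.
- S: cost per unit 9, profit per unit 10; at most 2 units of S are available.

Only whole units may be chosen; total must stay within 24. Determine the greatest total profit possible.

Take 2×M and 1×S: cost 23 ≤ 24, profit 2·8 + 1·10 = 26.
No other integer combination yields more.

26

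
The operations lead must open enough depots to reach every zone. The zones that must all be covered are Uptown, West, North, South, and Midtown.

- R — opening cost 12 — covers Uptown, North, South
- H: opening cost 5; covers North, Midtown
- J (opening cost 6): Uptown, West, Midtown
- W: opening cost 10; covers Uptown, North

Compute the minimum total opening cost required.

The greedy cost-per-new-zone heuristic would pick J, H, and R for 23, but a cheaper cover exists.
Choose R and J: together they cover Uptown, West, North, South, Midtown — every zone.
Total opening cost: 12 + 6 = 18.
No cover costs less than 18.

18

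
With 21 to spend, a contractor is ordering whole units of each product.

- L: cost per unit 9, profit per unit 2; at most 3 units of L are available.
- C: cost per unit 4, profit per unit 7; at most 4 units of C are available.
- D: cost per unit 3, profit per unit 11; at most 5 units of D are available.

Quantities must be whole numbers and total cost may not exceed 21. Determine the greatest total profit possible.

62

2×C and 4×D: cost 20 ≤ 21, profit 2·7 + 4·11 = 58.
1×C and 5×D: cost 19 ≤ 21, profit 1·7 + 5·11 = 62.
Best is 62.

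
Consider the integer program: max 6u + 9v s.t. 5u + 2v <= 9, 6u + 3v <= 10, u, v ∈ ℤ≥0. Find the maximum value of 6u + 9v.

The continuous relaxation peaks at (0, 3.33) with value 30.00; rounding to a feasible lattice point costs some objective.
(u,v)=(0,3): 5·0+2·3=6≤9, 6·0+3·3=9≤10, objective 27.
(u,v)=(0,2): 5·0+2·2=4≤9, 6·0+3·2=6≤10, objective 18.
No feasible integer point exceeds 27.

27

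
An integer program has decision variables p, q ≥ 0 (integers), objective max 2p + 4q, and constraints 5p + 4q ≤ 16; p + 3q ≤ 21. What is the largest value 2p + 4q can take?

(p,q)=(0,4) is feasible, giving 16.
(p,q)=(0,3) is feasible, giving 12.
The best lattice point is (0,4), giving 16.

16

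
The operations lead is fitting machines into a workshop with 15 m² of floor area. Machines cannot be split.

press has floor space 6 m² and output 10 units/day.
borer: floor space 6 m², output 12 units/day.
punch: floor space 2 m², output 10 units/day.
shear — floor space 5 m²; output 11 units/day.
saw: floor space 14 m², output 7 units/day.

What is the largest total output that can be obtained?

33

This is a 0-1 knapsack instance.
Allowing fractional choices, the relaxed optimum would be about 36.3, but machines are indivisible.
press + punch + shear: floor space 6 + 2 + 5 = 13 ≤ 15, output 10 + 10 + 11 = 31.
press + borer + punch: floor space 6 + 6 + 2 = 14 ≤ 15, output 10 + 12 + 10 = 32.
borer + punch + shear: floor space 6 + 2 + 5 = 13 ≤ 15, output 12 + 10 + 11 = 33.
Best is borer, punch, and shear with total output 33.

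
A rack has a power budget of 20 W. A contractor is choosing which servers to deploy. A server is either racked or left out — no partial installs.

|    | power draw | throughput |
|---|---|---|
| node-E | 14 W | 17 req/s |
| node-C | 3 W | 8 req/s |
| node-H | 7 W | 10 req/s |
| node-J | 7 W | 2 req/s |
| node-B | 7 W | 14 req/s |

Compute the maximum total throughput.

Take node-C, node-H, and node-B: power draw 3 + 7 + 7 = 17 ≤ 20, throughput 8 + 10 + 14 = 32.
No other feasible combination does better.

32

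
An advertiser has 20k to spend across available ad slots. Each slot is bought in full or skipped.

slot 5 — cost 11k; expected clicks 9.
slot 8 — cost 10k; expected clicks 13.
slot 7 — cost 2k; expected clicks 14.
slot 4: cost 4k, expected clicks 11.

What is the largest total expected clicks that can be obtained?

38

slot 5 + slot 7 + slot 4: cost 11 + 2 + 4 = 17 ≤ 20, expected clicks 9 + 14 + 11 = 34.
slot 8 + slot 7: cost 10 + 2 = 12 ≤ 20, expected clicks 13 + 14 = 27.
slot 8 + slot 7 + slot 4: cost 10 + 2 + 4 = 16 ≤ 20, expected clicks 13 + 14 + 11 = 38.
Best is slot 8, slot 7, and slot 4 with total expected clicks 38.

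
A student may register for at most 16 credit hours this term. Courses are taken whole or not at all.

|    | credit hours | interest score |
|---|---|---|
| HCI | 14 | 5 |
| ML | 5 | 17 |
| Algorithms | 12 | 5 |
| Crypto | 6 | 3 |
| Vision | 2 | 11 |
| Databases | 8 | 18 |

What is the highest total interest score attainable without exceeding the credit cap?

46

Allowing fractional choices, the relaxed optimum would be about 46.5, but courses are indivisible.
ML + Databases: credit hours 5 + 8 = 13 ≤ 16, interest score 17 + 18 = 35.
ML + Vision + Databases: credit hours 5 + 2 + 8 = 15 ≤ 16, interest score 17 + 11 + 18 = 46.
Best is ML, Vision, and Databases with total interest score 46.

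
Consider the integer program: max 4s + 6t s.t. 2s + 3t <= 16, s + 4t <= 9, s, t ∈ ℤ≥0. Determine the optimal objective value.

32

(s,t)=(8,0): 2·8+3·0=16≤16, 1·8+4·0=8≤9, objective 32.
(s,t)=(7,0): 2·7+3·0=14≤16, 1·7+4·0=7≤9, objective 28.
No feasible integer point exceeds 32.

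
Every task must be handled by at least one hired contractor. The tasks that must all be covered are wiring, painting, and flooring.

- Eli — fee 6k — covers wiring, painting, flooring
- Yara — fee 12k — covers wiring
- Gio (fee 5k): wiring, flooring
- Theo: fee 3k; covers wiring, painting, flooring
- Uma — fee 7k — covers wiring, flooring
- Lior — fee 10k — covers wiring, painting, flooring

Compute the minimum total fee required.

Theo alone covers wiring, painting, flooring — every task.
Total fee: 3.
No cover costs less than 3.

3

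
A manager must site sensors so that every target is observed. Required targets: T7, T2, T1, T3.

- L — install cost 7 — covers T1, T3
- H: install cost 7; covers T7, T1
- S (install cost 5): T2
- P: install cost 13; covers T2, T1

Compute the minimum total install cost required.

19

Choose L, H, and S: together they cover T7, T2, T1, T3 — every target.
Total install cost: 7 + 7 + 5 = 19.
No cover costs less than 19.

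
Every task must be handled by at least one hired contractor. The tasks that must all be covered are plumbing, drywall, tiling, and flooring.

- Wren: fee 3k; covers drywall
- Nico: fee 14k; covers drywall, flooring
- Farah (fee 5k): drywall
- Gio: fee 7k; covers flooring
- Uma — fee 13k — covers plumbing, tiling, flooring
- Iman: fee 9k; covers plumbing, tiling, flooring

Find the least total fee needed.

Choose Wren and Iman: together they cover plumbing, drywall, tiling, flooring — every task.
Total fee: 3 + 9 = 12.
No cover costs less than 12.

12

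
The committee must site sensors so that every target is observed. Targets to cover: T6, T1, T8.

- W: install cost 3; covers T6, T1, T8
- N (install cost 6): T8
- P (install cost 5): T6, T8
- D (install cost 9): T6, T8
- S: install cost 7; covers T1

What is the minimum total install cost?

W alone covers T6, T1, T8 — every target.
Total install cost: 3.
No cover costs less than 3.

3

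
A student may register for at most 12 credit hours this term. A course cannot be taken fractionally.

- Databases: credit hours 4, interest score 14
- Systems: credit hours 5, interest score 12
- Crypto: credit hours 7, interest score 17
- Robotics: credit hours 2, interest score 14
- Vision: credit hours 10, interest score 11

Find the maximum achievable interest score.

Allowing fractional choices, the relaxed optimum would be about 42.6, but courses are indivisible.
Crypto + Robotics: credit hours 7 + 2 = 9 ≤ 12, interest score 17 + 14 = 31.
Databases + Crypto: credit hours 4 + 7 = 11 ≤ 12, interest score 14 + 17 = 31.
Databases + Systems + Robotics: credit hours 4 + 5 + 2 = 11 ≤ 12, interest score 14 + 12 + 14 = 40.
Best is Databases, Systems, and Robotics with total interest score 40.

40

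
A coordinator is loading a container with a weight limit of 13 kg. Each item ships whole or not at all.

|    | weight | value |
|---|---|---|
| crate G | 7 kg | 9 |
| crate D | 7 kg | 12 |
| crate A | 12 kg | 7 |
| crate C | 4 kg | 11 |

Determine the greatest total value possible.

Allowing fractional choices, the relaxed optimum would be about 25.6, but items are indivisible.
crate D: weight 7 ≤ 13, value 12.
crate G + crate C: weight 7 + 4 = 11 ≤ 13, value 9 + 11 = 20.
crate D + crate C: weight 7 + 4 = 11 ≤ 13, value 12 + 11 = 23.
Best is crate D and crate C with total value 23.

23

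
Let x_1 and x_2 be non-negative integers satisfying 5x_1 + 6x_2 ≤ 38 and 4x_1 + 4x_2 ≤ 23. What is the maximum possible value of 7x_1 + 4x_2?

(x_1,x_2)=(5,0) is feasible, giving 35.
(x_1,x_2)=(4,1) is feasible, giving 32.
No feasible integer point exceeds 35.

35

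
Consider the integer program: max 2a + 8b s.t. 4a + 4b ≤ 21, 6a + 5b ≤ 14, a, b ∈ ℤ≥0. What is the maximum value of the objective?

16

Relaxing integrality, the LP optimum is 22.40 at (a,b) = (0, 2.8), which is not an integer point.
(a,b)=(0,2): 4·0+4·2=8≤21, 6·0+5·2=10≤14, objective 16.
(a,b)=(1,1): 4·1+4·1=8≤21, 6·1+5·1=11≤14, objective 10.
Maximum is 16 at (a,b)=(0,2).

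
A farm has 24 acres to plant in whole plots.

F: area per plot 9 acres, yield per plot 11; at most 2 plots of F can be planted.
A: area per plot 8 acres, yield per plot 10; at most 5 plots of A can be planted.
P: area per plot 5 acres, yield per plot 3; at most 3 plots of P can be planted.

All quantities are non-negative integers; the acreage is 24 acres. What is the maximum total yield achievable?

30

This is a bounded integer knapsack.
Take 3×A: area 24 ≤ 24, yield 3·10 = 30.
No other integer combination yields more.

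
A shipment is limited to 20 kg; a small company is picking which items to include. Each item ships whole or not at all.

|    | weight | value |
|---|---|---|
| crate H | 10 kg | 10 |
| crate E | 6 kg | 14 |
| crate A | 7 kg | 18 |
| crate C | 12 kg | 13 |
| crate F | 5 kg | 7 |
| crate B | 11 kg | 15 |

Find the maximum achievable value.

39

Allowing fractional choices, the relaxed optimum would be about 41.7, but items are indivisible.
crate E + crate A + crate F: weight 6 + 7 + 5 = 18 ≤ 20, value 14 + 18 + 7 = 39.
crate A + crate B: weight 7 + 11 = 18 ≤ 20, value 18 + 15 = 33.
Best is crate E, crate A, and crate F with total value 39.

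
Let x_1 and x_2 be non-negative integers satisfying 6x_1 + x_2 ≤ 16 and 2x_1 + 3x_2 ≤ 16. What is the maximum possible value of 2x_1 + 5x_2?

25

The continuous relaxation peaks at (0, 5.33) with value 26.67; rounding to a feasible lattice point costs some objective.
(x_1,x_2)=(0,5): 6·0+1·5=5≤16, 2·0+3·5=15≤16, objective 25.
(x_1,x_2)=(1,4): 6·1+1·4=10≤16, 2·1+3·4=14≤16, objective 22.
(x_1,x_2)=(0,4): 6·0+1·4=4≤16, 2·0+3·4=12≤16, objective 20.
No feasible integer point exceeds 25.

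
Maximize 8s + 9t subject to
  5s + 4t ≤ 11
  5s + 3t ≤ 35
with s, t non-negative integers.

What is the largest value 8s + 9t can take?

18

Relaxing integrality, the LP optimum is 24.75 at (s,t) = (0, 2.75), which is not an integer point.
(s,t)=(0,2): 5·0+4·2=8≤11, 5·0+3·2=6≤35, objective 18.
(s,t)=(1,1): 5·1+4·1=9≤11, 5·1+3·1=8≤35, objective 17.
Maximum is 18 at (s,t)=(0,2).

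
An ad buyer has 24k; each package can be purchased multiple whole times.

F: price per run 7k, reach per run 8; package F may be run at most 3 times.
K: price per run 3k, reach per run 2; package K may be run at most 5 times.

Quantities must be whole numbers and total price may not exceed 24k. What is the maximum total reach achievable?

Take 3×F and 1×K: price 24 ≤ 24, reach 3·8 + 1·2 = 26.
F has the best ratio (8/7) and is taken to its limit of 3; remaining capacity is filled optimally with the others.

26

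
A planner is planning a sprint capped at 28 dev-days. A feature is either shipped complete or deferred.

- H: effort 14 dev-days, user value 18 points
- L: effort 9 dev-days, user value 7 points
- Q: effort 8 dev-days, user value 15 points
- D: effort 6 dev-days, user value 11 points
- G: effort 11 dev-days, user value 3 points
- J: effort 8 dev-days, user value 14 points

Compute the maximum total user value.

44

Allowing fractional choices, the relaxed optimum would be about 47.7, but features are indivisible.
Q + D + J: effort 8 + 6 + 8 = 22 ≤ 28, user value 15 + 11 + 14 = 40.
H + Q + D: effort 14 + 8 + 6 = 28 ≤ 28, user value 18 + 15 + 11 = 44.
H + D + J: effort 14 + 6 + 8 = 28 ≤ 28, user value 18 + 11 + 14 = 43.
Best is H, Q, and D with total user value 44.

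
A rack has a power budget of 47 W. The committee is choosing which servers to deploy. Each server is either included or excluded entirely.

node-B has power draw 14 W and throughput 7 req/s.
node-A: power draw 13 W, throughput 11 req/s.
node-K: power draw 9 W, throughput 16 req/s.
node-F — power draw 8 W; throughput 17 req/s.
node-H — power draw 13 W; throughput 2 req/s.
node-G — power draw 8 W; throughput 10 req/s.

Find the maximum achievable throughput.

54

node-A + node-K + node-F + node-G: power draw 13 + 9 + 8 + 8 = 38 ≤ 47, throughput 11 + 16 + 17 + 10 = 54.
node-B + node-A + node-K + node-F: power draw 14 + 13 + 9 + 8 = 44 ≤ 47, throughput 7 + 11 + 16 + 17 = 51.
Best is node-A, node-K, node-F, and node-G with total throughput 54.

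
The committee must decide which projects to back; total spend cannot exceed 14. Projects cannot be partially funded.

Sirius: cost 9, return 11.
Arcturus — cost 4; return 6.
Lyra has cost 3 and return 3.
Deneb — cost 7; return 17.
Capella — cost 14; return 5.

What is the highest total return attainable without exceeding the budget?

Arcturus + Deneb: cost 4 + 7 = 11 ≤ 14, return 6 + 17 = 23.
Arcturus + Lyra + Deneb: cost 4 + 3 + 7 = 14 ≤ 14, return 6 + 3 + 17 = 26.
Lyra + Deneb: cost 3 + 7 = 10 ≤ 14, return 3 + 17 = 20.
Best is Arcturus, Lyra, and Deneb with total return 26.

26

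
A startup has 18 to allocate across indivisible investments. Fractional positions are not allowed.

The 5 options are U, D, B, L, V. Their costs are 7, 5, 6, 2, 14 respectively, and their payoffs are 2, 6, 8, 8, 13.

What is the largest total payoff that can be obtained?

Allowing fractional choices, the relaxed optimum would be about 26.6, but investments are indivisible.
D + B + L: cost 5 + 6 + 2 = 13 ≤ 18, payoff 6 + 8 + 8 = 22.
U + B + L: cost 7 + 6 + 2 = 15 ≤ 18, payoff 2 + 8 + 8 = 18.
L + V: cost 2 + 14 = 16 ≤ 18, payoff 8 + 13 = 21.
Best is D, B, and L with total payoff 22.

22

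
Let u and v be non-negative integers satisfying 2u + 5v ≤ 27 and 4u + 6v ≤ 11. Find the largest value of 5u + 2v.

(u,v)=(2,0) is feasible, giving 10.
(u,v)=(1,1) is feasible, giving 7.
(u,v)=(1,0) is feasible, giving 5.
Maximum is 10 at (u,v)=(2,0).

10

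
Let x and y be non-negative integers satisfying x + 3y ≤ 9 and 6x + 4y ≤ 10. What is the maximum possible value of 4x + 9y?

18

(x,y)=(0,2) is feasible, giving 18.
(x,y)=(1,1) is feasible, giving 13.
(x,y)=(0,1) is feasible, giving 9.
Maximum is 18 at (x,y)=(0,2).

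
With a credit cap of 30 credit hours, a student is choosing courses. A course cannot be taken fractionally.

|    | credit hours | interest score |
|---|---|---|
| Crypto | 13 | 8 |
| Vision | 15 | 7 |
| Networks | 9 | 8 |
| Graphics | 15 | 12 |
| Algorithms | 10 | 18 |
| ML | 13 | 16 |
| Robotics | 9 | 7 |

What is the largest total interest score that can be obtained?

Algorithms + ML: credit hours 10 + 13 = 23 ≤ 30, interest score 18 + 16 = 34.
Networks + Algorithms + Robotics: credit hours 9 + 10 + 9 = 28 ≤ 30, interest score 8 + 18 + 7 = 33.
Best is Algorithms and ML with total interest score 34.

34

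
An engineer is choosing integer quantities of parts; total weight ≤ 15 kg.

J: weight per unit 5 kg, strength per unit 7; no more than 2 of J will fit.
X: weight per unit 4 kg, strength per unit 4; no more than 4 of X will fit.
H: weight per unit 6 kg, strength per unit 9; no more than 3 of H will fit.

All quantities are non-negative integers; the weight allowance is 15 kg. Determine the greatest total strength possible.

20

This is a bounded integer knapsack.
2×H: weight 12 ≤ 15, strength 2·9 = 18.
1×J, 1×X, and 1×H: weight 15 ≤ 15, strength 1·7 + 1·4 + 1·9 = 20.
Best is 20.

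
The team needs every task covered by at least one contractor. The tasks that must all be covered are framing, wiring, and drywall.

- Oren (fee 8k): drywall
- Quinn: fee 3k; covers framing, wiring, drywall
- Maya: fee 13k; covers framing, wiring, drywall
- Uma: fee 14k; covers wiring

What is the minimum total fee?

Quinn alone covers framing, wiring, drywall — every task.
Total fee: 3.
No cover costs less than 3.

3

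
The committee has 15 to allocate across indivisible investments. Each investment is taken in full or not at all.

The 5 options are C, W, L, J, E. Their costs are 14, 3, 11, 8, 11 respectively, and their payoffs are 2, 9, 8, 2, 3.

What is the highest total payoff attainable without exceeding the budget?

17

Take W and L: cost 3 + 11 = 14 ≤ 15, payoff 9 + 8 = 17.
No other feasible combination does better.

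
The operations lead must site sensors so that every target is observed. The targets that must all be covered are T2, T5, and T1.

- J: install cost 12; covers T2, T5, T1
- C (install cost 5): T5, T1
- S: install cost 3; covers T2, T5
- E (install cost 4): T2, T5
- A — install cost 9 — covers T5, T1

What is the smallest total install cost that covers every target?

Choose C and S: together they cover T2, T5, T1 — every target.
Total install cost: 5 + 3 = 8.
No cover costs less than 8.

8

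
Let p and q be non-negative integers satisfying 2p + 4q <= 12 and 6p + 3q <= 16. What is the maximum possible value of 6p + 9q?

27

The continuous relaxation peaks at (1.56, 2.22) with value 29.33; rounding to a feasible lattice point costs some objective.
(p,q)=(0,3): 2·0+4·3=12≤12, 6·0+3·3=9≤16, objective 27.
(p,q)=(1,2): 2·1+4·2=10≤12, 6·1+3·2=12≤16, objective 24.
No feasible integer point exceeds 27.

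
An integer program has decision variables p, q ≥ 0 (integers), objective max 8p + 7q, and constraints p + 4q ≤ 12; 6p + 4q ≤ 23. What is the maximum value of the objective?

31

(p,q)=(3,1): 1·3+4·1=7≤12, 6·3+4·1=22≤23, objective 31.
(p,q)=(2,2): 1·2+4·2=10≤12, 6·2+4·2=20≤23, objective 30.
(p,q)=(3,0): 1·3+4·0=3≤12, 6·3+4·0=18≤23, objective 24.
The best lattice point is (3,1), giving 31.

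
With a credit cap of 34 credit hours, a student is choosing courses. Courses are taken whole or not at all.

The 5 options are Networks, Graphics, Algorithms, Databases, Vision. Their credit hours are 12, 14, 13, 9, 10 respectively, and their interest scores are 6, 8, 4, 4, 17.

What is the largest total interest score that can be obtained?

This is a 0-1 knapsack instance.
Networks + Databases + Vision: credit hours 12 + 9 + 10 = 31 ≤ 34, interest score 6 + 4 + 17 = 27.
Graphics + Databases + Vision: credit hours 14 + 9 + 10 = 33 ≤ 34, interest score 8 + 4 + 17 = 29.
Best is Graphics, Databases, and Vision with total interest score 29.

29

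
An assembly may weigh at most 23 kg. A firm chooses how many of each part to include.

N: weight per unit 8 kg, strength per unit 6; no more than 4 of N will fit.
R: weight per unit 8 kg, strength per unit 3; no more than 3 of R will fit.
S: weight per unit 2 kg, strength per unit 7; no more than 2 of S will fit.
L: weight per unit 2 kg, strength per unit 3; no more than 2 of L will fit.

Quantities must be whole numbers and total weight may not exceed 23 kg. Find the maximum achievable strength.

Take 2×N, 2×S, and 1×L: weight 22 ≤ 23, strength 2·6 + 2·7 + 1·3 = 29.
S has the best ratio (7/2) and is taken to its limit of 2; remaining capacity is filled optimally with the others.

29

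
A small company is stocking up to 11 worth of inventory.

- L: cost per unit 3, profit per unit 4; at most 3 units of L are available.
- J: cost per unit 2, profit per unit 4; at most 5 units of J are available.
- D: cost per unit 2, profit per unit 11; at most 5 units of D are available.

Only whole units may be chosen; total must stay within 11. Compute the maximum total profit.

55

This is a bounded integer knapsack.
5×D: cost 10 ≤ 11, profit 5·11 = 55.
1×J and 4×D: cost 10 ≤ 11, profit 1·4 + 4·11 = 48.
Best is 55.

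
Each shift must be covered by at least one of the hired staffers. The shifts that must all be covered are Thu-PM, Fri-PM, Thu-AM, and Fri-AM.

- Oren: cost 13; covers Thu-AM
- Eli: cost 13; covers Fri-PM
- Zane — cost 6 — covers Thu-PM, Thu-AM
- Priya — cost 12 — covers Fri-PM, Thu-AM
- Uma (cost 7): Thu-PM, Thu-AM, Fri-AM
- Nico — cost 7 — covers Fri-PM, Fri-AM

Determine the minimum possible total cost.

13

Choose Zane and Nico: together they cover Thu-PM, Fri-PM, Thu-AM, Fri-AM — every shift.
Total cost: 6 + 7 = 13.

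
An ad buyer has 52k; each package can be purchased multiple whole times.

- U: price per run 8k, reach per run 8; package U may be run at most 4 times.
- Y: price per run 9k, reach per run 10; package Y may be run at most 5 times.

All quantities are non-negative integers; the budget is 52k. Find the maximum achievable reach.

Y has the best ratio (10/9); taking only Y gives at most 5×10 = 50 (stopped by the price limit).
Mixing does better — 2×U and 4×Y: price 52 ≤ 52, reach 2·8 + 4·10 = 56.

56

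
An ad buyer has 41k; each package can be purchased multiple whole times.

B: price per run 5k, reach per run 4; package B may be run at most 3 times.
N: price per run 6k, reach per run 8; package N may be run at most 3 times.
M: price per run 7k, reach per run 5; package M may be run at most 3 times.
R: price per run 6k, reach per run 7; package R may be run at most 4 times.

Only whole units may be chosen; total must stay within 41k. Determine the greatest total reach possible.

49

Take 1×B, 3×N, and 3×R: price 41 ≤ 41, reach 1·4 + 3·8 + 3·7 = 49.
N has the best ratio (8/6) and is taken to its limit of 3; remaining capacity is filled optimally with the others.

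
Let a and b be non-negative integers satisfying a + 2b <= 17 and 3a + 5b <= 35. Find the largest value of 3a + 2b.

Relaxing integrality, the LP optimum is 35.00 at (a,b) = (11.7, 0), which is not an integer point.
(a,b)=(11,0): 1·11+2·0=11≤17, 3·11+5·0=33≤35, objective 33.
(a,b)=(10,1): 1·10+2·1=12≤17, 3·10+5·1=35≤35, objective 32.
(a,b)=(10,0): 1·10+2·0=10≤17, 3·10+5·0=30≤35, objective 30.
Maximum is 33 at (a,b)=(11,0).

33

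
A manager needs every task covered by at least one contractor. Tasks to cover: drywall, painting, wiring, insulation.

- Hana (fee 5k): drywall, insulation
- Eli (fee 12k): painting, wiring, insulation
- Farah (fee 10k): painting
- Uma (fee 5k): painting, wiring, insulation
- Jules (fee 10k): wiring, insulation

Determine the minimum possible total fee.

10

Choose Hana and Uma: together they cover drywall, painting, wiring, insulation — every task.
Total fee: 5 + 5 = 10.
No cover costs less than 10.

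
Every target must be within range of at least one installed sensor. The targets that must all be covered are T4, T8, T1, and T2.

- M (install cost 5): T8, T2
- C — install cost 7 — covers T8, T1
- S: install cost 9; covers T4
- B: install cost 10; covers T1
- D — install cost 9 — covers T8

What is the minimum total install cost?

This is a weighted set-cover instance.
Choose M, C, and S: together they cover T4, T8, T1, T2 — every target.
Total install cost: 5 + 7 + 9 = 21.
No cover costs less than 21.

21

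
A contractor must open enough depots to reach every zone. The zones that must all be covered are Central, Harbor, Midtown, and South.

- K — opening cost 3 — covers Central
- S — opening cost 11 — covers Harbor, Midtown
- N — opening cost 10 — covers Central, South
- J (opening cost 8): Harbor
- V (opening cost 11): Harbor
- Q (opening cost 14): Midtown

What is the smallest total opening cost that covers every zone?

The greedy cost-per-new-zone heuristic would pick K, S, and N for 24, but a cheaper cover exists.
Choose S and N: together they cover Central, Harbor, Midtown, South — every zone.
Total opening cost: 11 + 10 = 21.
No cover costs less than 21.

21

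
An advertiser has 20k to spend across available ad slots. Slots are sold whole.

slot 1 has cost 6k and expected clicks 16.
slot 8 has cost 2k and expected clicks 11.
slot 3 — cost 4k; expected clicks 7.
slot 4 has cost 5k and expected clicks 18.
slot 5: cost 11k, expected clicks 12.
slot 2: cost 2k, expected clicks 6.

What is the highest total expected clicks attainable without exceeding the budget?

58

Take slot 1, slot 8, slot 3, slot 4, and slot 2: cost 6 + 2 + 4 + 5 + 2 = 19 ≤ 20, expected clicks 16 + 11 + 7 + 18 + 6 = 58.
No other feasible combination does better.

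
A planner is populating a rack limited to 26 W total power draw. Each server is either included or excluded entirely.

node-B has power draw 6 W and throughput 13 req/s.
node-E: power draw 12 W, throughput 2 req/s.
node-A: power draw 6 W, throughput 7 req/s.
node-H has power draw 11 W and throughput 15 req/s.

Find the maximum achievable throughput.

35

Take node-B, node-A, and node-H: power draw 6 + 6 + 11 = 23 ≤ 26, throughput 13 + 7 + 15 = 35.
No other feasible combination does better.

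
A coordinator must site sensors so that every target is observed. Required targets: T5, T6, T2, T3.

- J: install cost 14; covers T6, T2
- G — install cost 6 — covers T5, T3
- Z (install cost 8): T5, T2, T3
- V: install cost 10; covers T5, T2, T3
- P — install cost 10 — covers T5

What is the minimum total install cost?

Choose J and G: together they cover T5, T6, T2, T3 — every target.
Total install cost: 14 + 6 = 20.

20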